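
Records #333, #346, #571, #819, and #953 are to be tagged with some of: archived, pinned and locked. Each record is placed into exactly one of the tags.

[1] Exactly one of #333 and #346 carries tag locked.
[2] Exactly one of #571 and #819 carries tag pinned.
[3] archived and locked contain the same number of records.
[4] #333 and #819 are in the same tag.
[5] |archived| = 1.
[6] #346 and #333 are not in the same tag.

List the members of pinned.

pinned = {#333, #819, #953}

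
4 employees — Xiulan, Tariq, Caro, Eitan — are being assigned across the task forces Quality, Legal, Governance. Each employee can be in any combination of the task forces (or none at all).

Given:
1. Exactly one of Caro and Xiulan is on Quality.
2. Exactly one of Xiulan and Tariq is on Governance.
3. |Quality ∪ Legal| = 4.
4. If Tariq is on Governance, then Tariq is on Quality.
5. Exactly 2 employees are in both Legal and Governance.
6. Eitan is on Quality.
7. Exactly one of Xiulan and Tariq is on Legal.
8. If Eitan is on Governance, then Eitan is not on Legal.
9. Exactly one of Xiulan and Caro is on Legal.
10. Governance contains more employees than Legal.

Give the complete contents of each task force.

Quality = {Eitan, Tariq, Xiulan}; Legal = {Caro, Tariq}; Governance = {Caro, Eitan, Tariq}

From (6): Eitan ∈ Quality.
Suppose Xiulan ∉ Quality: no assignment then satisfies all the clues, so Xiulan ∈ Quality.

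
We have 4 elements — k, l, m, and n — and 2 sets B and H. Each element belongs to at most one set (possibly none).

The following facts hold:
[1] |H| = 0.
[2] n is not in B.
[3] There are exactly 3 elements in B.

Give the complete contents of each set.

B = {k, l, m}; H = {}

From (2): n ∉ B.
(1): H already has 0, so the rest are out.
(3): only 3 candidates remain for B, so all are in.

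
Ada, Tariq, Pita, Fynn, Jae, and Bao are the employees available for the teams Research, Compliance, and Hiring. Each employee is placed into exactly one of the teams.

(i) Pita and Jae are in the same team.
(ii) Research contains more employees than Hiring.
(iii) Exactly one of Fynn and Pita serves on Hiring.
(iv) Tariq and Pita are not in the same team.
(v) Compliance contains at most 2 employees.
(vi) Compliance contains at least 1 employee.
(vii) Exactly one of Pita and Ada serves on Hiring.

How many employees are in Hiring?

2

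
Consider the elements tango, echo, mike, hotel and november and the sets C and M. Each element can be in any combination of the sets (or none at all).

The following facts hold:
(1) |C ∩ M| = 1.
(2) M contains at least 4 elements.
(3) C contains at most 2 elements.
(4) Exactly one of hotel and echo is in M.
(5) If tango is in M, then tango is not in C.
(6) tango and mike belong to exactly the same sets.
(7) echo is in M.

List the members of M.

From (7): echo ∈ M.
(4) (exactly one): hotel ∉ M.
(2): only 4 candidates remain for M, so all are in.
(5): tango ∉ C.
(6): mike matches tango: mike ∉ C.

M = {echo, mike, november, tango}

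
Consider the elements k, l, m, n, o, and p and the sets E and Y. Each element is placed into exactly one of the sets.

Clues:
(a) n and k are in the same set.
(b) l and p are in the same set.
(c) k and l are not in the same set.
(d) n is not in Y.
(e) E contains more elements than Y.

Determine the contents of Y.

From (d): n ∉ Y.
(a): k matches n: k ∉ Y.
Only one set left: k ∈ E.
Only one set left: n ∈ E.
(c): l ∉ E.
Only one set left: l ∈ Y.
(b): p matches l: p ∉ E.
(b): p matches l: p ∈ Y.
Suppose m ∈ Y: no assignment then satisfies all the clues, so m ∉ Y.

Y = {l, p}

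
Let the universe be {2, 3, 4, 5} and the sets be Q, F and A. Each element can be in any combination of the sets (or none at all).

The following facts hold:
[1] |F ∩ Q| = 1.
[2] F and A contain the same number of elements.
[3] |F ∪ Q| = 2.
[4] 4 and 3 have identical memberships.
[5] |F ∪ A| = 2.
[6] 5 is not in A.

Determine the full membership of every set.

Q = {2, 5}; F = {5}; A = {2}

From (6): 5 ∉ A.
Suppose 2 ∉ Q: no assignment then satisfies all the clues, so 2 ∈ Q.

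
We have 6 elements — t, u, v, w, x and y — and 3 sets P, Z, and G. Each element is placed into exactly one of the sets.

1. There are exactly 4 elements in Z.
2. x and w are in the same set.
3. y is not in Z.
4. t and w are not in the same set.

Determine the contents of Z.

Z = {u, v, w, x}

From (3): y ∉ Z.
Suppose t ∈ Z: no assignment then satisfies all the clues, so t ∉ Z.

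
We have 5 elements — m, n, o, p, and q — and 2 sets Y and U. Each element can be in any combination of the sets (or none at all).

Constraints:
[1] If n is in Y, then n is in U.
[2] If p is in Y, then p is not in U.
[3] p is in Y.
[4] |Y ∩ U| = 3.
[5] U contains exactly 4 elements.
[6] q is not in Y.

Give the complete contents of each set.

From (3): p ∈ Y.
From (6): q ∉ Y.
(2): p ∉ U.
(5): only 4 candidates remain for U, so all are in.
Suppose m ∉ Y: no assignment then satisfies all the clues, so m ∈ Y.

Y = {m, n, o, p}; U = {m, n, o, q}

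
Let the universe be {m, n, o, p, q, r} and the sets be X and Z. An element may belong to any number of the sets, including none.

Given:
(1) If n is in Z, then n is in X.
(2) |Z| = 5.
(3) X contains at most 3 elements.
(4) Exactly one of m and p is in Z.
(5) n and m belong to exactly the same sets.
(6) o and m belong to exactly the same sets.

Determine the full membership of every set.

X = {m, n, o}; Z = {m, n, o, q, r}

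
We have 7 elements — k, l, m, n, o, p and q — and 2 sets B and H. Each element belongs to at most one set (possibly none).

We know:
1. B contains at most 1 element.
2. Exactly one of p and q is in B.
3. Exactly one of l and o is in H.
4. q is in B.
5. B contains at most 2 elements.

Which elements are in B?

From (4): q ∈ B.
(1): B already has 1, so the rest are out.

B = {q}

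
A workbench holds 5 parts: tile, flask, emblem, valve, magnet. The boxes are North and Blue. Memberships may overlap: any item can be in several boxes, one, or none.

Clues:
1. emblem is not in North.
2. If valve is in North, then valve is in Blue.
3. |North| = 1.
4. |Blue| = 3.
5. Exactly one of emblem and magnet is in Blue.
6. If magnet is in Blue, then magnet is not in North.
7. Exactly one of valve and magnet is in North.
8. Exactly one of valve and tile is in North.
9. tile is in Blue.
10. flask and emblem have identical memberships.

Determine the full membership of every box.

North = {valve}; Blue = {magnet, tile, valve}

From (1): emblem ∉ North.
From (9): tile ∈ Blue.
(10): flask matches emblem: flask ∉ North.
Suppose tile ∈ North: no assignment then satisfies all the clues, so tile ∉ North.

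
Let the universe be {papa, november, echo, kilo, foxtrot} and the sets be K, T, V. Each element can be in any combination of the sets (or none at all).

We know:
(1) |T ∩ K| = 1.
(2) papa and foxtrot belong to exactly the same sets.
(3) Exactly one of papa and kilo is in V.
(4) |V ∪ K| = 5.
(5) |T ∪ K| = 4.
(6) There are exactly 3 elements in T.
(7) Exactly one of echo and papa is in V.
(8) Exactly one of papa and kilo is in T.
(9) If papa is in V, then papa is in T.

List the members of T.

T = {echo, foxtrot, papa}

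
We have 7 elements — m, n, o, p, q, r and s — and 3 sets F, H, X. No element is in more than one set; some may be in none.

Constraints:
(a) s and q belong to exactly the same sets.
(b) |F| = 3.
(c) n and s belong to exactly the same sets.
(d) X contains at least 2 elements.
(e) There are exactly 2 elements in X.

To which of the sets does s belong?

s: F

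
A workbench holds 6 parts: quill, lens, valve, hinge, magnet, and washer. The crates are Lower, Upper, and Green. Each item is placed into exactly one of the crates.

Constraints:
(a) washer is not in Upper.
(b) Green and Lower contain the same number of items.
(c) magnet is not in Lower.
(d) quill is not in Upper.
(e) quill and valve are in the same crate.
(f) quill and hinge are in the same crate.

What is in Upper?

Upper = {}

From (a): washer ∉ Upper.
From (c): magnet ∉ Lower.
From (d): quill ∉ Upper.
(e): valve matches quill: valve ∉ Upper.
(f): hinge matches quill: hinge ∉ Upper.
Suppose lens ∈ Upper: no assignment then satisfies all the clues, so lens ∉ Upper.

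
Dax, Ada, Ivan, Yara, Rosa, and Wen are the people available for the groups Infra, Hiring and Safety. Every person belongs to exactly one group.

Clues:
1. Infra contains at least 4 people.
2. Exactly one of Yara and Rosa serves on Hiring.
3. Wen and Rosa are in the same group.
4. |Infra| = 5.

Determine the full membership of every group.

Infra = {Ada, Dax, Ivan, Rosa, Wen}; Hiring = {Yara}; Safety = {}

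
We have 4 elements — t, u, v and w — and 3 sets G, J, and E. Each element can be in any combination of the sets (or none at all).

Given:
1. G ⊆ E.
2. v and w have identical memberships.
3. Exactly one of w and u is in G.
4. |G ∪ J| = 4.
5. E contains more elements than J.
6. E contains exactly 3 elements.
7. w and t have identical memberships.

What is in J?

J = {u}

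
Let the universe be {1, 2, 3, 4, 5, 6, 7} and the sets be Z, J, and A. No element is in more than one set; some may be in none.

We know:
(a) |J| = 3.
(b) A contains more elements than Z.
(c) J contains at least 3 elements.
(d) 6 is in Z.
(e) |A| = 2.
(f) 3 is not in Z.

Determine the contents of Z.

Z = {6}

From (d): 6 ∈ Z.
From (f): 3 ∉ Z.
Suppose 1 ∈ Z: no assignment then satisfies all the clues, so 1 ∉ Z.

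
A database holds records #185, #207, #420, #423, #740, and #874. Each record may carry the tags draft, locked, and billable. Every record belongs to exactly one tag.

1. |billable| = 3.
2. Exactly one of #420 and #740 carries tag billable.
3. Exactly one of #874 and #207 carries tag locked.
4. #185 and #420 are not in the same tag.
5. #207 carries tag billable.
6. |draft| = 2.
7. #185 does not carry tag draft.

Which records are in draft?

draft = {#420, #423}

From (5): #207 ∈ billable.
From (7): #185 ∉ draft.
(3) (exactly one): #874 ∈ locked.
Suppose #420 ∉ draft: no assignment then satisfies all the clues, so #420 ∈ draft.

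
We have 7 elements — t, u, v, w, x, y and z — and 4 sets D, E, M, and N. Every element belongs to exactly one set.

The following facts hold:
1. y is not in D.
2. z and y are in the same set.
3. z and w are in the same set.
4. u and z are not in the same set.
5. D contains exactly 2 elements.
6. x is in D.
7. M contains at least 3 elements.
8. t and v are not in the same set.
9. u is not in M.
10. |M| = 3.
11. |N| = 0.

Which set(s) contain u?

u: E

From (1): y ∉ D.
From (6): x ∈ D.
From (9): u ∉ M.
(2): z matches y: z ∉ D.
(3): w matches z: w ∉ D.
(11): N already has 0, so the rest are out.
Suppose u ∈ D: no assignment then satisfies all the clues, so u ∉ D.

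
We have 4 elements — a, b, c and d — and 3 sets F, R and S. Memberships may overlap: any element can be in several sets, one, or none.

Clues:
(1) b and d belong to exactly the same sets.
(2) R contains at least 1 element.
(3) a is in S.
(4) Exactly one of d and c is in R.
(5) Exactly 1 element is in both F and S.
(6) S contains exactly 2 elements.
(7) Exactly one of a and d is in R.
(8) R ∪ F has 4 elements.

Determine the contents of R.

R = {a, c}

From (3): a ∈ S.
Suppose a ∉ R: no assignment then satisfies all the clues, so a ∈ R.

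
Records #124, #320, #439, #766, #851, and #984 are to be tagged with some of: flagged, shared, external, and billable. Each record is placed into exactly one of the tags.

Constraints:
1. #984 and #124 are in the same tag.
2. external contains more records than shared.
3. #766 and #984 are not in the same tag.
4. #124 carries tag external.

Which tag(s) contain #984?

From (4): #124 ∈ external.
(1): #984 matches #124: #984 ∉ flagged.
(1): #984 matches #124: #984 ∉ shared.
(1): #984 matches #124: #984 ∈ external.
(3): #766 ∉ external.

#984: external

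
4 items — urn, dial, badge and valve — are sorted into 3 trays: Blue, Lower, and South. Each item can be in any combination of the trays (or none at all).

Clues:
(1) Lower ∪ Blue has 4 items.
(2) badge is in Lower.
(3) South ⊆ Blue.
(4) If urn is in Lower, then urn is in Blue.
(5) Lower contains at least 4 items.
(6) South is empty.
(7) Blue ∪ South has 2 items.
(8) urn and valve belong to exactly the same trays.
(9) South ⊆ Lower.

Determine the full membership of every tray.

Blue = {urn, valve}; Lower = {badge, dial, urn, valve}; South = {}

From (2): badge ∈ Lower.
(5): only 4 candidates remain for Lower, so all are in.
(6): South already has 0, so the rest are out.
(4): urn ∈ Blue.
(8): valve matches urn: valve ∈ Blue.
Suppose dial ∈ Blue: no assignment then satisfies all the clues, so dial ∉ Blue.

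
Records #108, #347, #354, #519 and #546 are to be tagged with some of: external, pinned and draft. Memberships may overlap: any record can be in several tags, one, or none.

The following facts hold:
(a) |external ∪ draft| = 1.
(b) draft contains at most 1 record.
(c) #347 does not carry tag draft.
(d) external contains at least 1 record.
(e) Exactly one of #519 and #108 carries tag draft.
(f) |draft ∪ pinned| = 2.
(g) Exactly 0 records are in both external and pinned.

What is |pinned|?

1

From (c): #347 ∉ draft.
Suppose #347 ∈ external: no assignment then satisfies all the clues, so #347 ∉ external.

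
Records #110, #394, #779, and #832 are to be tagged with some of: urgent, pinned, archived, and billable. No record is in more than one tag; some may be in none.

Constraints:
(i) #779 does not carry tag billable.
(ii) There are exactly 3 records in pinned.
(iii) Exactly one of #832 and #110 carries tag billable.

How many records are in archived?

0

From (i): #779 ∉ billable.
Suppose #110 ∈ urgent: no assignment then satisfies all the clues, so #110 ∉ urgent.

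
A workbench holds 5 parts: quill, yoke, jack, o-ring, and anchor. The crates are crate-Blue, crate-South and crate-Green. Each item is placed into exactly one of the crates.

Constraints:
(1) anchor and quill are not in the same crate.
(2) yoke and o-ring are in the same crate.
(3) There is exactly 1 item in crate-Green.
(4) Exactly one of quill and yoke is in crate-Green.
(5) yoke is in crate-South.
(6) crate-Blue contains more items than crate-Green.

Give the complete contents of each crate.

crate-Blue = {anchor, jack}; crate-South = {o-ring, yoke}; crate-Green = {quill}

From (5): yoke ∈ crate-South.
(2): o-ring matches yoke: o-ring ∉ crate-Blue.
(2): o-ring matches yoke: o-ring ∈ crate-South.
(4) (exactly one): quill ∈ crate-Green.
(1): anchor ∉ crate-Green.
(3): crate-Green already has 1, so the rest are out.
Suppose jack ∉ crate-Blue: no assignment then satisfies all the clues, so jack ∈ crate-Blue.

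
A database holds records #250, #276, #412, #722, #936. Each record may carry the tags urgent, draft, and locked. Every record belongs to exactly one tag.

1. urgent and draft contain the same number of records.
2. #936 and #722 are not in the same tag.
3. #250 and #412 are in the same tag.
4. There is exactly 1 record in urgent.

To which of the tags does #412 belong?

#412: locked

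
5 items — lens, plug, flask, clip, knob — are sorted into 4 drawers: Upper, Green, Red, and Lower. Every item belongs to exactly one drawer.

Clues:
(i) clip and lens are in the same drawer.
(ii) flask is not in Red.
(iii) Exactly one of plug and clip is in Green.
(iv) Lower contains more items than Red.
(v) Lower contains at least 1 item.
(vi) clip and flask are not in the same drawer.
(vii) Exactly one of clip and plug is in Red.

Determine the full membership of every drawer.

Upper = {}; Green = {clip, lens}; Red = {plug}; Lower = {flask, knob}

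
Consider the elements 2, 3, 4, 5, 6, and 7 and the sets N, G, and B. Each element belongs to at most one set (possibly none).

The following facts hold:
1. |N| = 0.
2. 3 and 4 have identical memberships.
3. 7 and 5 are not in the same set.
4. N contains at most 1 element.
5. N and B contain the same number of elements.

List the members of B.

B = {}

(1): N already has 0, so the rest are out.
Suppose 2 ∈ B: no assignment then satisfies all the clues, so 2 ∉ B.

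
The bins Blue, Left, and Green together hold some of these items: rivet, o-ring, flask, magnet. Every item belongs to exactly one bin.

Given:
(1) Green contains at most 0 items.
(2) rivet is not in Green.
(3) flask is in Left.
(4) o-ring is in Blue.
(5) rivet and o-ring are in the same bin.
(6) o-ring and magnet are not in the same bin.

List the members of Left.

From (2): rivet ∉ Green.
From (3): flask ∈ Left.
From (4): o-ring ∈ Blue.
(1): Green already has 0, so the rest are out.
(5): rivet matches o-ring: rivet ∈ Blue.
(6): magnet ∉ Blue.
Only one bin left: magnet ∈ Left.

Left = {flask, magnet}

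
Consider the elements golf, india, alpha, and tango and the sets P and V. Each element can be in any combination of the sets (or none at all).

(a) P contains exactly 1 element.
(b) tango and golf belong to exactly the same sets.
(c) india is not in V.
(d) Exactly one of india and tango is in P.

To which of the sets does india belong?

india: P

From (c): india ∉ V.
Suppose india ∉ P: no assignment then satisfies all the clues, so india ∈ P.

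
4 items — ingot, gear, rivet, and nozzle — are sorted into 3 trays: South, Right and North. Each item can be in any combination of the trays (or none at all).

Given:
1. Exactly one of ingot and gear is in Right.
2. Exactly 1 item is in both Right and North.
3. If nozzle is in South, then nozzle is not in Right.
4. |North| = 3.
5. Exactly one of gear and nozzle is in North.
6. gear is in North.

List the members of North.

North = {gear, ingot, rivet}

From (6): gear ∈ North.
(5) (exactly one): nozzle ∉ North.
(4): only 3 candidates remain for North, so all are in.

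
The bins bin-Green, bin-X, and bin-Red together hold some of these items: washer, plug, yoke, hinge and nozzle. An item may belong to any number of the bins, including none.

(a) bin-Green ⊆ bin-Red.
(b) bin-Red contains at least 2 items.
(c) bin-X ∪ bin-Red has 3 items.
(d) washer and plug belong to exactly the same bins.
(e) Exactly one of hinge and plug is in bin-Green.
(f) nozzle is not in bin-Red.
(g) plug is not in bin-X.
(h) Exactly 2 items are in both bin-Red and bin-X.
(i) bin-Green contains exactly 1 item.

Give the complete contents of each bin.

bin-Green = {hinge}; bin-X = {hinge, nozzle, yoke}; bin-Red = {hinge, yoke}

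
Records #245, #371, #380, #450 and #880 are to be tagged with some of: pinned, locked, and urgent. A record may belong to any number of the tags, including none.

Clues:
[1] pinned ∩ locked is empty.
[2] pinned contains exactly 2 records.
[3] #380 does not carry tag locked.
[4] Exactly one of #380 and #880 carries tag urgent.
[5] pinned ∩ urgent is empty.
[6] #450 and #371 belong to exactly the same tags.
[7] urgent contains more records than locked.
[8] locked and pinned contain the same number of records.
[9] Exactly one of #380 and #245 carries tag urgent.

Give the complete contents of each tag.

From (3): #380 ∉ locked.
Suppose #245 ∉ pinned: no assignment then satisfies all the clues, so #245 ∈ pinned.

pinned = {#245, #880}; locked = {#371, #450}; urgent = {#371, #380, #450}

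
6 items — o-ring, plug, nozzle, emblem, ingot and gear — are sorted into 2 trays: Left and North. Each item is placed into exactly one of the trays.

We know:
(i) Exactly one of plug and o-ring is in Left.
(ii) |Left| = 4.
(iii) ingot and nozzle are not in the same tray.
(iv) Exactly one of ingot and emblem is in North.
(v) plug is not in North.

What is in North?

North = {ingot, o-ring}

From (v): plug ∉ North.
Only one tray left: plug ∈ Left.
(i) (exactly one): o-ring ∉ Left.
Only one tray left: o-ring ∈ North.
Suppose nozzle ∈ North: no assignment then satisfies all the clues, so nozzle ∉ North.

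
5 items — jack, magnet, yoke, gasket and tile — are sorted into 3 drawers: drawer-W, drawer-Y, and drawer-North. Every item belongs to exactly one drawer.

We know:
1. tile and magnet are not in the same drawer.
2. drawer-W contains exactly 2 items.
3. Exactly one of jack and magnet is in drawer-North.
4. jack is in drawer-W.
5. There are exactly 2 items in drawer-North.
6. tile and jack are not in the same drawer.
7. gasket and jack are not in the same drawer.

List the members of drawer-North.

drawer-North = {gasket, magnet}

From (4): jack ∈ drawer-W.
(3) (exactly one): magnet ∈ drawer-North.
(6): tile ∉ drawer-W.
(7): gasket ∉ drawer-W.
(1): tile ∉ drawer-North.
(2): only 2 candidates remain for drawer-W, so all are in.
(5): only 2 candidates remain for drawer-North, so all are in.
Only one drawer left: tile ∈ drawer-Y.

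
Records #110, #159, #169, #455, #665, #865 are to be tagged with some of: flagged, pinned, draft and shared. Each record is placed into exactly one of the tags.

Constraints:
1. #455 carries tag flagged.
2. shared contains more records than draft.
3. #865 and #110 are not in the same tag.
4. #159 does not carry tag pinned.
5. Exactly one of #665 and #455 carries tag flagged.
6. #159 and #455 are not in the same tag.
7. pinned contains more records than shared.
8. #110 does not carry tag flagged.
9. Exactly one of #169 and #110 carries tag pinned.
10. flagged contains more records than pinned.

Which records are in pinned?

pinned = {#110, #665}

From (1): #455 ∈ flagged.
From (4): #159 ∉ pinned.
From (8): #110 ∉ flagged.
(5) (exactly one): #665 ∉ flagged.
(6): #159 ∉ flagged.
Suppose #110 ∉ pinned: no assignment then satisfies all the clues, so #110 ∈ pinned.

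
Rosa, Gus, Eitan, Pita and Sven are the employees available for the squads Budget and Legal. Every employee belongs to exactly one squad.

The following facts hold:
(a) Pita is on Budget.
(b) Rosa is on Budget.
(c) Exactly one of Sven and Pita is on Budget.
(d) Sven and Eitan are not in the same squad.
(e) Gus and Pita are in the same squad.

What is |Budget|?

4

From (a): Pita ∈ Budget.
From (b): Rosa ∈ Budget.
(c) (exactly one): Sven ∉ Budget.
(e): Gus matches Pita: Gus ∈ Budget.
Only one squad left: Sven ∈ Legal.
(d): Eitan ∉ Legal.
Only one squad left: Eitan ∈ Budget.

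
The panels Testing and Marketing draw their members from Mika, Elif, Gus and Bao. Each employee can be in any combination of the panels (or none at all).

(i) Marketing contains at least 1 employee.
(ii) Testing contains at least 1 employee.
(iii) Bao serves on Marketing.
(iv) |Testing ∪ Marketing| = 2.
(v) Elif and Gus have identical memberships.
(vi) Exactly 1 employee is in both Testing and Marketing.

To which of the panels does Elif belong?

Elif: none

From (iii): Bao ∈ Marketing.
Suppose Elif ∈ Testing: no assignment then satisfies all the clues, so Elif ∉ Testing.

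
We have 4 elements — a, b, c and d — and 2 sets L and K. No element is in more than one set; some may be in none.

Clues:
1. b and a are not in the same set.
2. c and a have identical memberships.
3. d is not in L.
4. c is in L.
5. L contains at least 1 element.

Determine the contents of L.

From (3): d ∉ L.
From (4): c ∈ L.
(2): a matches c: a ∈ L.
(1): b ∉ L.

L = {a, c}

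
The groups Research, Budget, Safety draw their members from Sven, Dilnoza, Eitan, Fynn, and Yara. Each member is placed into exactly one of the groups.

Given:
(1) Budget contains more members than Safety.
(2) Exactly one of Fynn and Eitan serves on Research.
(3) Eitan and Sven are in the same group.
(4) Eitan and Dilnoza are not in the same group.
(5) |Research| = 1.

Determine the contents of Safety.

Safety = {Dilnoza}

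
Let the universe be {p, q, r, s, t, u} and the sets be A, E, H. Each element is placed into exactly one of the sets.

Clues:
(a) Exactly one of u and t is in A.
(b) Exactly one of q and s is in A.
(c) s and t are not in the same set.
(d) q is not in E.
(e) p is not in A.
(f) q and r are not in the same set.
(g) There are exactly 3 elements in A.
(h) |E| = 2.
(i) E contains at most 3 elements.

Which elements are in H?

H = {q}

From (d): q ∉ E.
From (e): p ∉ A.
Suppose p ∈ H: no assignment then satisfies all the clues, so p ∉ H.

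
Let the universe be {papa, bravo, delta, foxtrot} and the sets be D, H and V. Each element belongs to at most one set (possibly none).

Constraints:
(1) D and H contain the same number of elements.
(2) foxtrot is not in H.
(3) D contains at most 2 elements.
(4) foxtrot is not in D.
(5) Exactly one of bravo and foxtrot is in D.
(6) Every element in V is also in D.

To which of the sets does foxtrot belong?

foxtrot: none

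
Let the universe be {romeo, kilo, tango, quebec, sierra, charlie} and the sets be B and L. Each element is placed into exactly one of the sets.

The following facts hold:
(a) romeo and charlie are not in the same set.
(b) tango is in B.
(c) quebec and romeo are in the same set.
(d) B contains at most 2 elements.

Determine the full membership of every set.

B = {charlie, tango}; L = {kilo, quebec, romeo, sierra}

From (b): tango ∈ B.
Suppose romeo ∈ B: no assignment then satisfies all the clues, so romeo ∉ B.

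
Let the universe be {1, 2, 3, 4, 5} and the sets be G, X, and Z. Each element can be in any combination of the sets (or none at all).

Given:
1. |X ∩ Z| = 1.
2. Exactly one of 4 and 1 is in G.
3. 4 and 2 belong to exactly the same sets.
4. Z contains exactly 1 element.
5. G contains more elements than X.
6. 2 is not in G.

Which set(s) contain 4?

4: none

From (6): 2 ∉ G.
(3): 4 matches 2: 4 ∉ G.
(2) (exactly one): 1 ∈ G.
Suppose 4 ∈ X: no assignment then satisfies all the clues, so 4 ∉ X.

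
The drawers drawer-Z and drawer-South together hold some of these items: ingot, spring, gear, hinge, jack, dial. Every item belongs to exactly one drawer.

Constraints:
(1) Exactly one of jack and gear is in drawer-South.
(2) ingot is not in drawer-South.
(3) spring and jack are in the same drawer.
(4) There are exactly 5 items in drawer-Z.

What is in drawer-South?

From (2): ingot ∉ drawer-South.
Only one drawer left: ingot ∈ drawer-Z.
Suppose spring ∈ drawer-South: no assignment then satisfies all the clues, so spring ∉ drawer-South.

drawer-South = {gear}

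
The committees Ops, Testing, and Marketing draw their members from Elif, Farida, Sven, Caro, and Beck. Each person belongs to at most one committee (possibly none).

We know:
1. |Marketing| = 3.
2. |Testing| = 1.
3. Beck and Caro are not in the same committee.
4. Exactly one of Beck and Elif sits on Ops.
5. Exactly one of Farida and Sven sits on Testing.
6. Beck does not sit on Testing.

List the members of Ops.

From (6): Beck ∉ Testing.
Suppose Elif ∈ Ops: no assignment then satisfies all the clues, so Elif ∉ Ops.

Ops = {Beck}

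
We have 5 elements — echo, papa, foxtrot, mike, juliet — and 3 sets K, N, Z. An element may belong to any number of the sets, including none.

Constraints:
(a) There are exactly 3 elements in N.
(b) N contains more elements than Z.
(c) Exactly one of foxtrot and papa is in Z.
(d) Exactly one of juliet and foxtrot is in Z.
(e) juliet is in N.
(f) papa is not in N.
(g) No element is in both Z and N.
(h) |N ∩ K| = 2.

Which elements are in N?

From (e): juliet ∈ N.
From (f): papa ∉ N.
(g) (disjoint): juliet ∉ Z.
(d) (exactly one): foxtrot ∈ Z.
(g) (disjoint): foxtrot ∉ N.
(a): only 3 candidates remain for N, so all are in.
(c) (exactly one): papa ∉ Z.
(g) (disjoint): echo ∉ Z.
(g) (disjoint): mike ∉ Z.

N = {echo, juliet, mike}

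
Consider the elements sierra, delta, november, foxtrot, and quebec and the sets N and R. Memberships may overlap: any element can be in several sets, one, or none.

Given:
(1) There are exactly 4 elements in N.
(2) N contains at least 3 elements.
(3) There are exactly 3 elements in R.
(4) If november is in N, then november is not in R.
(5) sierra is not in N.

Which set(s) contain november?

november: N

From (5): sierra ∉ N.
(1): only 4 candidates remain for N, so all are in.
(4): november ∉ R.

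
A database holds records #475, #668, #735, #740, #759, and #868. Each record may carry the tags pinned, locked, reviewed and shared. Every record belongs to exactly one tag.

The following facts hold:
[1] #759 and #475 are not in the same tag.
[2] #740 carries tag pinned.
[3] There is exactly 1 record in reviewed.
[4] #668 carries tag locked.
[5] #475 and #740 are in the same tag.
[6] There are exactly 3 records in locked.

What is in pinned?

pinned = {#475, #740}

From (2): #740 ∈ pinned.
From (4): #668 ∈ locked.
(5): #475 matches #740: #475 ∈ pinned.
(1): #759 ∉ pinned.
Suppose #735 ∈ pinned: no assignment then satisfies all the clues, so #735 ∉ pinned.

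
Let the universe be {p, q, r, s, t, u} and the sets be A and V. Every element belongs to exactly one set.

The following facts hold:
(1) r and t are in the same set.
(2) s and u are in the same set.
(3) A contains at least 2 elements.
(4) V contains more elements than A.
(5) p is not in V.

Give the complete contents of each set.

A = {p, q}; V = {r, s, t, u}

From (5): p ∉ V.
Only one set left: p ∈ A.
Suppose q ∉ A: no assignment then satisfies all the clues, so q ∈ A.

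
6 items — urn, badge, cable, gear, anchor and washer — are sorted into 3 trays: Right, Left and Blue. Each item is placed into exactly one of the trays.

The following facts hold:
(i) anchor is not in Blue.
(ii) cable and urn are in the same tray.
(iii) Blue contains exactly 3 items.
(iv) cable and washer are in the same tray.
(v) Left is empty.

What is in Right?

Right = {anchor, badge, gear}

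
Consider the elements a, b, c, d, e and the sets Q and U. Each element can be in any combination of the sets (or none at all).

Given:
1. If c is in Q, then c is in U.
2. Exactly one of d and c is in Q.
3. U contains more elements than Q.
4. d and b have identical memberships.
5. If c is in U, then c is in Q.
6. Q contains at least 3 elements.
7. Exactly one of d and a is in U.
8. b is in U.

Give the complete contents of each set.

From (8): b ∈ U.
(4): d matches b: d ∈ U.
(7) (exactly one): a ∉ U.
Suppose a ∉ Q: no assignment then satisfies all the clues, so a ∈ Q.

Q = {a, c, e}; U = {b, c, d, e}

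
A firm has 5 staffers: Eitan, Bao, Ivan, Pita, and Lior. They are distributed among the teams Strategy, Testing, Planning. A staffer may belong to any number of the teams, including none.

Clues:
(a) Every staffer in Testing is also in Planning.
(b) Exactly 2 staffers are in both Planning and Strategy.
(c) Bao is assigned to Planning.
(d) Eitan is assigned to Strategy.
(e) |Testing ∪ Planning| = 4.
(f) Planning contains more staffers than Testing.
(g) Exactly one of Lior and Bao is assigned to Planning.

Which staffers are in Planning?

Planning = {Bao, Eitan, Ivan, Pita}

From (c): Bao ∈ Planning.
From (d): Eitan ∈ Strategy.
(g) (exactly one): Lior ∉ Planning.
(a) contrapositive: Lior ∉ Testing.
Suppose Eitan ∉ Planning: no assignment then satisfies all the clues, so Eitan ∈ Planning.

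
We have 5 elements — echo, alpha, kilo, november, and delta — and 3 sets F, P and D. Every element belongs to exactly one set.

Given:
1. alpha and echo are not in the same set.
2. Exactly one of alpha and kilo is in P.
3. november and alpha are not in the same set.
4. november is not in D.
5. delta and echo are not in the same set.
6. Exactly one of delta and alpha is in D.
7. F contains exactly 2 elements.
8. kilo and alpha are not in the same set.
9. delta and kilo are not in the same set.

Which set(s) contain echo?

From (4): november ∉ D.
Suppose echo ∈ F: no assignment then satisfies all the clues, so echo ∉ F.

echo: P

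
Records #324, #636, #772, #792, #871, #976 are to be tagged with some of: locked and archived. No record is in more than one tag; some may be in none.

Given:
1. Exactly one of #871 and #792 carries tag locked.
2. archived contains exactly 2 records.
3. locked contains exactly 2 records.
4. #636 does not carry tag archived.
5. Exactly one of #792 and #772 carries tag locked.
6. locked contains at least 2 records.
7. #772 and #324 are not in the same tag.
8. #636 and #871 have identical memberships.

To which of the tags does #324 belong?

From (4): #636 ∉ archived.
(8): #871 matches #636: #871 ∉ archived.
Suppose #324 ∉ locked: no assignment then satisfies all the clues, so #324 ∈ locked.

#324: locked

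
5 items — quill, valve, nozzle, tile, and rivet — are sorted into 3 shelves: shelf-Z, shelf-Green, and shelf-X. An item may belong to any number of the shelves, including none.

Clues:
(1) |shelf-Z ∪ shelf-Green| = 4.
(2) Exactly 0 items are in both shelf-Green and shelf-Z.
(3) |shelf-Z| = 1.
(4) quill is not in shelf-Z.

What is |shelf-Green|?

3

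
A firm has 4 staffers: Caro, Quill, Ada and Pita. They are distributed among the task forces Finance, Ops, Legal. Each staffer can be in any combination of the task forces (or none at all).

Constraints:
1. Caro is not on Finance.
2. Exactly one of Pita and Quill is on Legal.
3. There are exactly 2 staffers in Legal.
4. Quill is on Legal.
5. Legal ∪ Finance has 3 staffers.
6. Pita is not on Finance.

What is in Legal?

Legal = {Caro, Quill}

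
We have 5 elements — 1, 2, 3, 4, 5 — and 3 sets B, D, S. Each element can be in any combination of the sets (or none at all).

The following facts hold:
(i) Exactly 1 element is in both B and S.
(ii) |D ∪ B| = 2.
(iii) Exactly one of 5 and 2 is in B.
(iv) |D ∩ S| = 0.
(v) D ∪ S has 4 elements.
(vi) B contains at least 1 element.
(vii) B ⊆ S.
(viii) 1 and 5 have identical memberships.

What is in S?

S = {1, 2, 5}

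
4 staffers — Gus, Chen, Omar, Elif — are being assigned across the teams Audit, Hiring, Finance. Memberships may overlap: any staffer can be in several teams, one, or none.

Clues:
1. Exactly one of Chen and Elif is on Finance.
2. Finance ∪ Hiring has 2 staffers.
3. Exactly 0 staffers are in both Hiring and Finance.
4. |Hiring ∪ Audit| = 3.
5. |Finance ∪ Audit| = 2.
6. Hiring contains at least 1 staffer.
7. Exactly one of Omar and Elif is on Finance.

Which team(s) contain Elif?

Elif: Audit, Finance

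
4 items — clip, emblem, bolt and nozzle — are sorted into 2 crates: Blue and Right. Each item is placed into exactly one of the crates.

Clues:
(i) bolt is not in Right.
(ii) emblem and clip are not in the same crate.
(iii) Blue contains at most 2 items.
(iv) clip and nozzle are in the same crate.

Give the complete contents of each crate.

Blue = {bolt, emblem}; Right = {clip, nozzle}

From (i): bolt ∉ Right.
Only one crate left: bolt ∈ Blue.
Suppose clip ∈ Blue: no assignment then satisfies all the clues, so clip ∉ Blue.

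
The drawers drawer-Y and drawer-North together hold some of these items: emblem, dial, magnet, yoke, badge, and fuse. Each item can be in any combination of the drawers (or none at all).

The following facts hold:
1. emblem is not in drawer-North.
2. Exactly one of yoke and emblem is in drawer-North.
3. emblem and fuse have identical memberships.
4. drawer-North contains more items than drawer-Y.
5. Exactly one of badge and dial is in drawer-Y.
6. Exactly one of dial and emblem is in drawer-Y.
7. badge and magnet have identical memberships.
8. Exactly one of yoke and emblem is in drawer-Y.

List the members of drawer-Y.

drawer-Y = {dial, yoke}

From (1): emblem ∉ drawer-North.
(2) (exactly one): yoke ∈ drawer-North.
(3): fuse matches emblem: fuse ∉ drawer-North.
Suppose emblem ∈ drawer-Y: no assignment then satisfies all the clues, so emblem ∉ drawer-Y.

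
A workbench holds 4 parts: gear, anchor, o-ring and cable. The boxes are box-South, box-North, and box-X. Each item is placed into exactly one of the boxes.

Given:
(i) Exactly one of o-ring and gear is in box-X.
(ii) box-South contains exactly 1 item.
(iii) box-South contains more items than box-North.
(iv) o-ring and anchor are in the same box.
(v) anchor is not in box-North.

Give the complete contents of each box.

box-South = {gear}; box-North = {}; box-X = {anchor, cable, o-ring}

From (v): anchor ∉ box-North.
(iv): o-ring matches anchor: o-ring ∉ box-North.
Suppose gear ∉ box-South: no assignment then satisfies all the clues, so gear ∈ box-South.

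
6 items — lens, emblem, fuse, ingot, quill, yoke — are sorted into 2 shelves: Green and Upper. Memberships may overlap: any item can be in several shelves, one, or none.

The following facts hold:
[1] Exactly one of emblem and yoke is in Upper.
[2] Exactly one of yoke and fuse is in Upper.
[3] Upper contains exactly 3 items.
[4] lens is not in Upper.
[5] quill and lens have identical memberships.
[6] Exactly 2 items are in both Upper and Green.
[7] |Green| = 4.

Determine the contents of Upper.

From (4): lens ∉ Upper.
(5): quill matches lens: quill ∉ Upper.
Suppose emblem ∉ Upper: no assignment then satisfies all the clues, so emblem ∈ Upper.

Upper = {emblem, fuse, ingot}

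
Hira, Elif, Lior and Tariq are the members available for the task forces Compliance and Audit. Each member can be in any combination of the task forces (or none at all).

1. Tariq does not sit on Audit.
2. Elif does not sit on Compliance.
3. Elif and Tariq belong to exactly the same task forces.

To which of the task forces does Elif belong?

Elif: none

From (1): Tariq ∉ Audit.
From (2): Elif ∉ Compliance.
(3): Tariq matches Elif: Tariq ∉ Compliance.
(3): Elif matches Tariq: Elif ∉ Audit.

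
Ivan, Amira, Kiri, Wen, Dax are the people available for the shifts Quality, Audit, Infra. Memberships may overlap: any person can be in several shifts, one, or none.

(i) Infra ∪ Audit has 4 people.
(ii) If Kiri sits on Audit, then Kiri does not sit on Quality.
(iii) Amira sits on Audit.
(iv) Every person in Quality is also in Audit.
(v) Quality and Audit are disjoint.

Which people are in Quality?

Quality = {}

From (iii): Amira ∈ Audit.
(v) (disjoint): Amira ∉ Quality.
Suppose Ivan ∈ Quality: no assignment then satisfies all the clues, so Ivan ∉ Quality.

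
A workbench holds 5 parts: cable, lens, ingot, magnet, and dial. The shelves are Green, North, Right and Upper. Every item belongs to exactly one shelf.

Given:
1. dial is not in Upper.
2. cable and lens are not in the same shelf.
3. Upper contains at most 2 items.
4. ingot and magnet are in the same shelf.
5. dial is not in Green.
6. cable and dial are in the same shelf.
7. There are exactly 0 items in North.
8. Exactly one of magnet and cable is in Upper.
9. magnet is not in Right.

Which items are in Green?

Green = {lens}

From (1): dial ∉ Upper.
From (5): dial ∉ Green.
From (9): magnet ∉ Right.
(4): ingot matches magnet: ingot ∉ Right.
(6): cable matches dial: cable ∉ Green.
(6): cable matches dial: cable ∉ Upper.
(7): North already has 0, so the rest are out.
(8) (exactly one): magnet ∈ Upper.
Only one shelf left: cable ∈ Right.
Only one shelf left: dial ∈ Right.
(2): lens ∉ Right.
Only one shelf left: lens ∈ Green.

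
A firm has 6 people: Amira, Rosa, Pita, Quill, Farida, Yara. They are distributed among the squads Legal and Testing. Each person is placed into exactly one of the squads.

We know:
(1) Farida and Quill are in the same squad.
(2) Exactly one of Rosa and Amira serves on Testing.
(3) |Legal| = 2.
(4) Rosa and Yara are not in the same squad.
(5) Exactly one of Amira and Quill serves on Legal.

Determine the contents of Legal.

Legal = {Amira, Yara}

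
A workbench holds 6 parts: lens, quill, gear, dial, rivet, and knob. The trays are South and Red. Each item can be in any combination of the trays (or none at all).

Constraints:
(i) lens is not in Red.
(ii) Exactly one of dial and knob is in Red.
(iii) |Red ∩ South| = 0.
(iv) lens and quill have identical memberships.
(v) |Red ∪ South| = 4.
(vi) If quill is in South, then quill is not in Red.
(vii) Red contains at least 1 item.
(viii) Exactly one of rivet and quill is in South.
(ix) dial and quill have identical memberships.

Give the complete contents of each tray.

South = {dial, lens, quill}; Red = {knob}

From (i): lens ∉ Red.
(iv): quill matches lens: quill ∉ Red.
(ix): dial matches quill: dial ∉ Red.
(ii) (exactly one): knob ∈ Red.
Suppose lens ∉ South: no assignment then satisfies all the clues, so lens ∈ South.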